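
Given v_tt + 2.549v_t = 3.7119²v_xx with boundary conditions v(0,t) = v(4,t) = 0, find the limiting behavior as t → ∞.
v → 0. Damping (γ=2.549) dissipates energy; oscillations decay exponentially.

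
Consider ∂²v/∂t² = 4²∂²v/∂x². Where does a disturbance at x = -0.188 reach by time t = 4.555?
Domain of influence: [-18.408, 18.032]. Data at x = -0.188 spreads outward at speed 4.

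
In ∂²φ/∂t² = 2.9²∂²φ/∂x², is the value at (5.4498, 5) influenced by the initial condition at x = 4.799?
Yes. The domain of dependence is [-9.0502, 19.9498], and 4.799 ∈ [-9.0502, 19.9498].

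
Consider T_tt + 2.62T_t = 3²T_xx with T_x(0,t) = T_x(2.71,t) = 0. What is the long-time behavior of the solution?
As t → ∞, T → constant (steady state). Damping (γ=2.62) dissipates the nonconstant modes; with Neumann BCs the spatial average obeys M''+γM'=0 and tends to a finite limit.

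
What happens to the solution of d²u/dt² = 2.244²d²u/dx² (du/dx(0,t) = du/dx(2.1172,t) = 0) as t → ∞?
u oscillates about a mean that drifts linearly in t (generically unbounded; no decay). There is no damping, so the nonconstant modes persist as standing waves (energy conserved, no decay). But with Neumann conditions at both ends the constant mode has eigenvalue 0: the spatial mean M(t) of u satisfies M'' = 0, so M(t) = M(0) + M'(0)·t. Unless the initial velocity has zero mean (∫u_t(x,0)dx = 0), the solution grows linearly in t (unbounded, though not exponentially); if it does have zero mean, the solution stays bounded and simply oscillates.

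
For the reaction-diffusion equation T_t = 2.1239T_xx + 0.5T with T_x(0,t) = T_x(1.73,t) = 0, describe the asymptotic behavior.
T grows unboundedly. With Neumann BCs the constant mode has diffusion eigenvalue 0, so any r > 0 makes it grow like e^(0.5t); solution grows exponentially.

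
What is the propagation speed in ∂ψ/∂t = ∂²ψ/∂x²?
Infinite. The heat equation is parabolic, not hyperbolic, so disturbances propagate instantly.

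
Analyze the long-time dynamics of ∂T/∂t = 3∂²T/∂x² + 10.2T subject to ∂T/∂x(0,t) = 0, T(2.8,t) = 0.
Long-time behavior: T grows unboundedly. Reaction dominates diffusion (r=10.2 > κπ²/(4L²)≈0.94); solution grows exponentially.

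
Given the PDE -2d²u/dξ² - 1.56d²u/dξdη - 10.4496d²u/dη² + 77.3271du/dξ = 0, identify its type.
The second-order coefficients are A = -2, B = -1.56, C = -10.4496. Since B² - 4AC = -81.1632 < 0, this is an elliptic PDE.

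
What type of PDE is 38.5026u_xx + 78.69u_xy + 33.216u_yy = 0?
With A = 38.5026, B = 78.69, C = 33.216, the discriminant is 1076.5066536. This is a hyperbolic PDE.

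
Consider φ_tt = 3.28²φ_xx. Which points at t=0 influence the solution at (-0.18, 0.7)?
Domain of dependence: [-2.476, 2.116]. Signals travel at speed 3.28, so data within |x - -0.18| ≤ 3.28·0.7 = 2.296 can reach the point.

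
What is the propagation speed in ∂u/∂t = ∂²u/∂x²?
Infinite. The heat equation is parabolic, not hyperbolic, so disturbances propagate instantly.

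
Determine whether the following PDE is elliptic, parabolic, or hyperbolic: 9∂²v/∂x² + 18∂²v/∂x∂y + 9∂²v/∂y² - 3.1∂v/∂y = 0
Coefficients: A = 9, B = 18, C = 9. B² - 4AC = 0, which is zero, so the equation is parabolic.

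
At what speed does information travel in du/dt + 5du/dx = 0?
Speed = 5. Information travels along x - 5t = const (rightward).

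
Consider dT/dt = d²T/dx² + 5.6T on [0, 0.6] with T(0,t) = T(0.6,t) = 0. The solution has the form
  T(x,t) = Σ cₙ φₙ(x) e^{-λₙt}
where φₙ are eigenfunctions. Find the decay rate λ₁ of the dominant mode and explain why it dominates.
Eigenvalues: λₙ = n²π²/0.6² - 5.6.
First three modes:
  n=1: λ₁ = π²/0.6² - 5.6 ≈ 21.816
  n=2: λ₂ = 4π²/0.6² - 5.6 ≈ 104.062
  n=3: λ₃ = 9π²/0.6² - 5.6 ≈ 241.14
Since π²/0.6² ≈ 27.416 > 5.6, all λₙ > 0.
The n=1 mode decays slowest → dominates as t → ∞.
Asymptotic: T ~ c₁ sin(πx/0.6) e^{-λ₁t} with decay rate λ₁ ≈ 21.816.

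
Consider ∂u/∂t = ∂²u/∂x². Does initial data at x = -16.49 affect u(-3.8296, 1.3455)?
Yes, for any finite x. The heat equation has infinite propagation speed, so all initial data affects all points at any t > 0.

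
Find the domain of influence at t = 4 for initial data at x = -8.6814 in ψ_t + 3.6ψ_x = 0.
At x = 5.7186. The characteristic carries data from (-8.6814, 0) to (5.7186, 4).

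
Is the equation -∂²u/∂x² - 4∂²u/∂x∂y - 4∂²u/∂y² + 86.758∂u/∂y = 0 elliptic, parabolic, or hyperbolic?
Computing B² - 4AC with A = -1, B = -4, C = -4: discriminant = 0 (zero). Answer: parabolic.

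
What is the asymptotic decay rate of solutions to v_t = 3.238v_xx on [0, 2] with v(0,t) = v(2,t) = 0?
Eigenvalues: λₙ = 3.238n²π²/2².
First three modes:
  n=1: λ₁ = 3.238π²/2² ≈ 7.989
  n=2: λ₂ = 12.952π²/2² ≈ 31.958 (4× faster decay)
  n=3: λ₃ = 29.142π²/2² ≈ 71.905 (9× faster decay)
As t → ∞, higher modes decay exponentially faster. The n=1 mode dominates: v ~ c₁ sin(πx/2) e^{-λ₁t}.
Decay rate: λ₁ = 3.238π²/2² ≈ 7.989.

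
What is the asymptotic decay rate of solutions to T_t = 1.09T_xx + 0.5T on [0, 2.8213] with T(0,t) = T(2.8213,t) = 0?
Eigenvalues: λₙ = 1.09n²π²/2.8213² - 0.5.
First three modes:
  n=1: λ₁ = 1.09π²/2.8213² - 0.5 ≈ 0.852
  n=2: λ₂ = 4.36π²/2.8213² - 0.5 ≈ 4.906
  n=3: λ₃ = 9.81π²/2.8213² - 0.5 ≈ 11.664
Since 1.09π²/2.8213² ≈ 1.352 > 0.5, all λₙ > 0.
The n=1 mode decays slowest → dominates as t → ∞.
Asymptotic: T ~ c₁ sin(πx/2.8213) e^{-λ₁t} with decay rate λ₁ ≈ 0.852.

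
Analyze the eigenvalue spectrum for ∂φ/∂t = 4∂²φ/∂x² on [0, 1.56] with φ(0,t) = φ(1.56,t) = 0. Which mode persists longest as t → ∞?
Eigenvalues: λₙ = 4n²π²/1.56².
First three modes:
  n=1: λ₁ = 4π²/1.56² ≈ 16.222
  n=2: λ₂ = 16π²/1.56² ≈ 64.889 (4× faster decay)
  n=3: λ₃ = 36π²/1.56² ≈ 146 (9× faster decay)
As t → ∞, higher modes decay exponentially faster. The n=1 mode dominates: φ ~ c₁ sin(πx/1.56) e^{-λ₁t}.
Decay rate: λ₁ = 4π²/1.56² ≈ 16.222.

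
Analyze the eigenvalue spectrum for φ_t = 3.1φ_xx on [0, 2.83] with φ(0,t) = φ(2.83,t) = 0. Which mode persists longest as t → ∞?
Eigenvalues: λₙ = 3.1n²π²/2.83².
First three modes:
  n=1: λ₁ = 3.1π²/2.83² ≈ 3.82
  n=2: λ₂ = 12.4π²/2.83² ≈ 15.281 (4× faster decay)
  n=3: λ₃ = 27.9π²/2.83² ≈ 34.382 (9× faster decay)
As t → ∞, higher modes decay exponentially faster. The n=1 mode dominates: φ ~ c₁ sin(πx/2.83) e^{-λ₁t}.
Decay rate: λ₁ = 3.1π²/2.83² ≈ 3.82.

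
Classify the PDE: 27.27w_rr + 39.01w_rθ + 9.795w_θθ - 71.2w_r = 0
A = 27.27, B = 39.01, C = 9.795. Discriminant B² - 4AC = 453.3415. Since 453.3415 > 0, hyperbolic.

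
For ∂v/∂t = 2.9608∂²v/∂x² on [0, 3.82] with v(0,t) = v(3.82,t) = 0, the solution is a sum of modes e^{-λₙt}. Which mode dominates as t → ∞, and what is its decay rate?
Eigenvalues: λₙ = 2.9608n²π²/3.82².
First three modes:
  n=1: λ₁ = 2.9608π²/3.82² ≈ 2.003
  n=2: λ₂ = 11.8432π²/3.82² ≈ 8.01 (4× faster decay)
  n=3: λ₃ = 26.6472π²/3.82² ≈ 18.023 (9× faster decay)
As t → ∞, higher modes decay exponentially faster. The n=1 mode dominates: v ~ c₁ sin(πx/3.82) e^{-λ₁t}.
Decay rate: λ₁ = 2.9608π²/3.82² ≈ 2.003.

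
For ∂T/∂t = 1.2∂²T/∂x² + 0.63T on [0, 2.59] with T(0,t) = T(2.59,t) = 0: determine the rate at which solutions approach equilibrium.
Eigenvalues: λₙ = 1.2n²π²/2.59² - 0.63.
First three modes:
  n=1: λ₁ = 1.2π²/2.59² - 0.63 ≈ 1.136
  n=2: λ₂ = 4.8π²/2.59² - 0.63 ≈ 6.432
  n=3: λ₃ = 10.8π²/2.59² - 0.63 ≈ 15.26
Since 1.2π²/2.59² ≈ 1.766 > 0.63, all λₙ > 0.
The n=1 mode decays slowest → dominates as t → ∞.
Asymptotic: T ~ c₁ sin(πx/2.59) e^{-λ₁t} with decay rate λ₁ ≈ 1.136.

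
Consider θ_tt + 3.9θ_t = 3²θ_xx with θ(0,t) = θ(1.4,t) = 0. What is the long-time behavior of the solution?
As t → ∞, θ → 0. Damping (γ=3.9) dissipates energy; oscillations decay exponentially.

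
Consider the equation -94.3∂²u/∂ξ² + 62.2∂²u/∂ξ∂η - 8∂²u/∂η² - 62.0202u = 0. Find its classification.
Hyperbolic. (A = -94.3, B = 62.2, C = -8 gives B² - 4AC = 851.24.)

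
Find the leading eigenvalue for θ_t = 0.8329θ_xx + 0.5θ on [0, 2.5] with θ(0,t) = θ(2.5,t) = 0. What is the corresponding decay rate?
Eigenvalues: λₙ = 0.8329n²π²/2.5² - 0.5.
First three modes:
  n=1: λ₁ = 0.8329π²/2.5² - 0.5 ≈ 0.815
  n=2: λ₂ = 3.3316π²/2.5² - 0.5 ≈ 4.761
  n=3: λ₃ = 7.4961π²/2.5² - 0.5 ≈ 11.337
Since 0.8329π²/2.5² ≈ 1.315 > 0.5, all λₙ > 0.
The n=1 mode decays slowest → dominates as t → ∞.
Asymptotic: θ ~ c₁ sin(πx/2.5) e^{-λ₁t} with decay rate λ₁ ≈ 0.815.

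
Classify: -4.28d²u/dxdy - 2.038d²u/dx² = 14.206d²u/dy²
Rewriting in standard form: -2.038d²u/dx² - 4.28d²u/dxdy - 14.206d²u/dy² = 0. Elliptic (discriminant = -97.488912).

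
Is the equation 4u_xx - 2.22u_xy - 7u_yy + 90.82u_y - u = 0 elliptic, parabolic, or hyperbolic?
Computing B² - 4AC with A = 4, B = -2.22, C = -7: discriminant = 116.9284 (positive). Answer: hyperbolic.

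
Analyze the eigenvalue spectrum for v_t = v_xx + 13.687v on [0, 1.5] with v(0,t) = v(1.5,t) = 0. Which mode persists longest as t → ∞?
Eigenvalues: λₙ = n²π²/1.5² - 13.687.
First three modes:
  n=1: λ₁ = π²/1.5² - 13.687 ≈ -9.301
  n=2: λ₂ = 4π²/1.5² - 13.687 ≈ 3.859
  n=3: λ₃ = 9π²/1.5² - 13.687 ≈ 25.791
Since π²/1.5² ≈ 4.386 < 13.687, λ₁ < 0.
The n=1 mode grows fastest (−λₙ is largest for n=1) → dominates.
Asymptotic: v ~ c₁ sin(πx/1.5) e^{9.301t} (exponential growth at rate −λ₁ ≈ 9.301).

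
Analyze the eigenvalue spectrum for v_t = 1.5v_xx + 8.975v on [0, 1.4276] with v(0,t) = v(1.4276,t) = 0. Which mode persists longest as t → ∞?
Eigenvalues: λₙ = 1.5n²π²/1.4276² - 8.975.
First three modes:
  n=1: λ₁ = 1.5π²/1.4276² - 8.975 ≈ -1.711
  n=2: λ₂ = 6π²/1.4276² - 8.975 ≈ 20.081
  n=3: λ₃ = 13.5π²/1.4276² - 8.975 ≈ 56.401
Since 1.5π²/1.4276² ≈ 7.264 < 8.975, λ₁ < 0.
The n=1 mode grows fastest (−λₙ is largest for n=1) → dominates.
Asymptotic: v ~ c₁ sin(πx/1.4276) e^{1.711t} (exponential growth at rate −λ₁ ≈ 1.711).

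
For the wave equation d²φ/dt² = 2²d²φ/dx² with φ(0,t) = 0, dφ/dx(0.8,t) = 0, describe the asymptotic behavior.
φ oscillates (no decay). Energy is conserved; the solution oscillates indefinitely as standing waves.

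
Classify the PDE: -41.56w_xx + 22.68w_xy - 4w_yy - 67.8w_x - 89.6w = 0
A = -41.56, B = 22.68, C = -4. Discriminant B² - 4AC = -150.5776. Since -150.5776 < 0, elliptic.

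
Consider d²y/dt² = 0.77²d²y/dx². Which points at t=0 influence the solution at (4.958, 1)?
Domain of dependence: [4.188, 5.728]. Signals travel at speed 0.77, so data within |x - 4.958| ≤ 0.77·1 = 0.77 can reach the point.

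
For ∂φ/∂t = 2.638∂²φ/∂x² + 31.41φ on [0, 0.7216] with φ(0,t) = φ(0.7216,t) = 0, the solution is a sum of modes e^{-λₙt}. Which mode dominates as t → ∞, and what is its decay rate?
Eigenvalues: λₙ = 2.638n²π²/0.7216² - 31.41.
First three modes:
  n=1: λ₁ = 2.638π²/0.7216² - 31.41 ≈ 18.591
  n=2: λ₂ = 10.552π²/0.7216² - 31.41 ≈ 168.595
  n=3: λ₃ = 23.742π²/0.7216² - 31.41 ≈ 418.602
Since 2.638π²/0.7216² ≈ 50.001 > 31.41, all λₙ > 0.
The n=1 mode decays slowest → dominates as t → ∞.
Asymptotic: φ ~ c₁ sin(πx/0.7216) e^{-λ₁t} with decay rate λ₁ ≈ 18.591.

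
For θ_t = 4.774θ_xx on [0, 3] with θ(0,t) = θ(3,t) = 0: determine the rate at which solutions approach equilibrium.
Eigenvalues: λₙ = 4.774n²π²/3².
First three modes:
  n=1: λ₁ = 4.774π²/3² ≈ 5.235
  n=2: λ₂ = 19.096π²/3² ≈ 20.941 (4× faster decay)
  n=3: λ₃ = 42.966π²/3² ≈ 47.117 (9× faster decay)
As t → ∞, higher modes decay exponentially faster. The n=1 mode dominates: θ ~ c₁ sin(πx/3) e^{-λ₁t}.
Decay rate: λ₁ = 4.774π²/3² ≈ 5.235.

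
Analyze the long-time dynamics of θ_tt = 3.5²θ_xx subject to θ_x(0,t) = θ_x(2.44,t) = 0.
Long-time behavior: θ oscillates about a mean that drifts linearly in t (generically unbounded; no decay). There is no damping, so the nonconstant modes persist as standing waves (energy conserved, no decay). But with Neumann conditions at both ends the constant mode has eigenvalue 0: the spatial mean M(t) of θ satisfies M'' = 0, so M(t) = M(0) + M'(0)·t. Unless the initial velocity has zero mean (∫θ_t(x,0)dx = 0), the solution grows linearly in t (unbounded, though not exponentially); if it does have zero mean, the solution stays bounded and simply oscillates.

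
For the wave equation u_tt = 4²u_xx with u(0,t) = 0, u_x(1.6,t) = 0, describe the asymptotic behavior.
u oscillates (no decay). Energy is conserved; the solution oscillates indefinitely as standing waves.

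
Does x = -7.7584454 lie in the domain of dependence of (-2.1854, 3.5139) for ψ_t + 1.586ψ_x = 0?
Yes. The characteristic through (-2.1854, 3.5139) passes through x = -7.7584454.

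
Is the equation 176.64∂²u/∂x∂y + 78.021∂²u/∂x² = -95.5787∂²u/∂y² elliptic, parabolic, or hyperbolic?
Rewriting in standard form: 78.021∂²u/∂x² + 176.64∂²u/∂x∂y + 95.5787∂²u/∂y² = 0. Computing B² - 4AC with A = 78.021, B = 176.64, C = 95.5787: discriminant = 1373.1065892 (positive). Answer: hyperbolic.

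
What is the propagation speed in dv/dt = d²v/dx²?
Infinite. The heat equation is parabolic, not hyperbolic, so disturbances propagate instantly.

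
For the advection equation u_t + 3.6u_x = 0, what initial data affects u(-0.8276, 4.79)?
A single point: x = -18.0716. The characteristic through (-0.8276, 4.79) is x - 3.6t = const, so x = -0.8276 - 3.6·4.79 = -18.0716.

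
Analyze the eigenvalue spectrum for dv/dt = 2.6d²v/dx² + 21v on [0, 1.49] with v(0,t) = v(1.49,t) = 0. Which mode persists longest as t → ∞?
Eigenvalues: λₙ = 2.6n²π²/1.49² - 21.
First three modes:
  n=1: λ₁ = 2.6π²/1.49² - 21 ≈ -9.442
  n=2: λ₂ = 10.4π²/1.49² - 21 ≈ 25.234
  n=3: λ₃ = 23.4π²/1.49² - 21 ≈ 83.026
Since 2.6π²/1.49² ≈ 11.558 < 21, λ₁ < 0.
The n=1 mode grows fastest (−λₙ is largest for n=1) → dominates.
Asymptotic: v ~ c₁ sin(πx/1.49) e^{9.442t} (exponential growth at rate −λ₁ ≈ 9.442).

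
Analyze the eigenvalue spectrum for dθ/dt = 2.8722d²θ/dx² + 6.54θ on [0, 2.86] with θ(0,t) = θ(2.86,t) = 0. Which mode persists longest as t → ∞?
Eigenvalues: λₙ = 2.8722n²π²/2.86² - 6.54.
First three modes:
  n=1: λ₁ = 2.8722π²/2.86² - 6.54 ≈ -3.074
  n=2: λ₂ = 11.4888π²/2.86² - 6.54 ≈ 7.323
  n=3: λ₃ = 25.8498π²/2.86² - 6.54 ≈ 24.651
Since 2.8722π²/2.86² ≈ 3.466 < 6.54, λ₁ < 0.
The n=1 mode grows fastest (−λₙ is largest for n=1) → dominates.
Asymptotic: θ ~ c₁ sin(πx/2.86) e^{3.074t} (exponential growth at rate −λ₁ ≈ 3.074).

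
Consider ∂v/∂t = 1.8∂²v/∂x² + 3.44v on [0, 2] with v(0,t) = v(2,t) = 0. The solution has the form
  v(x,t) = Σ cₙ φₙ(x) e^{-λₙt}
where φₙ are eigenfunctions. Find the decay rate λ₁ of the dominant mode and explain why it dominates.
Eigenvalues: λₙ = 1.8n²π²/2² - 3.44.
First three modes:
  n=1: λ₁ = 1.8π²/2² - 3.44 ≈ 1.001
  n=2: λ₂ = 7.2π²/2² - 3.44 ≈ 14.325
  n=3: λ₃ = 16.2π²/2² - 3.44 ≈ 36.532
Since 1.8π²/2² ≈ 4.441 > 3.44, all λₙ > 0.
The n=1 mode decays slowest → dominates as t → ∞.
Asymptotic: v ~ c₁ sin(πx/2) e^{-λ₁t} with decay rate λ₁ ≈ 1.001.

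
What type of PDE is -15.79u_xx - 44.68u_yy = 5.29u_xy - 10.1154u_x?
Rewriting in standard form: -15.79u_xx - 5.29u_xy - 44.68u_yy + 10.1154u_x = 0. With A = -15.79, B = -5.29, C = -44.68, the discriminant is -2794.0047. This is an elliptic PDE.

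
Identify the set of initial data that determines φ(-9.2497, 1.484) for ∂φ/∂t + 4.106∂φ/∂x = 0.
A single point: x = -15.343004. The characteristic through (-9.2497, 1.484) is x - 4.106t = const, so x = -9.2497 - 4.106·1.484 = -15.343004.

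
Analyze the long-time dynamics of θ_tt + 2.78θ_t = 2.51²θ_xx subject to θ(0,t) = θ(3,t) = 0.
Long-time behavior: θ → 0. Damping (γ=2.78) dissipates energy; oscillations decay exponentially.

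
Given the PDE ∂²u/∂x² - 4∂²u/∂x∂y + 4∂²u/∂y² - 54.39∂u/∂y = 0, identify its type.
The second-order coefficients are A = 1, B = -4, C = 4. Since B² - 4AC = 0 = 0, this is a parabolic PDE.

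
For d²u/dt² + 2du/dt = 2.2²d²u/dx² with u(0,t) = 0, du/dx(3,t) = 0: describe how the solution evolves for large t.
u → 0. Damping (γ=2) dissipates energy; oscillations decay exponentially.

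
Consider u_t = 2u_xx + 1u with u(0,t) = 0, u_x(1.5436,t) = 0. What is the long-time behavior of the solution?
As t → ∞, u → 0. Diffusion dominates reaction (r=1 < κπ²/(4L²)≈2.07); solution decays.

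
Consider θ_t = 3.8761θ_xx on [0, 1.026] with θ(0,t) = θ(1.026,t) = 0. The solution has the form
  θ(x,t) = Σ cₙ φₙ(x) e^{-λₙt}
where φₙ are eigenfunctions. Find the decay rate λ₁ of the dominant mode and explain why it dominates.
Eigenvalues: λₙ = 3.8761n²π²/1.026².
First three modes:
  n=1: λ₁ = 3.8761π²/1.026² ≈ 36.341
  n=2: λ₂ = 15.5044π²/1.026² ≈ 145.365 (4× faster decay)
  n=3: λ₃ = 34.8849π²/1.026² ≈ 327.071 (9× faster decay)
As t → ∞, higher modes decay exponentially faster. The n=1 mode dominates: θ ~ c₁ sin(πx/1.026) e^{-λ₁t}.
Decay rate: λ₁ = 3.8761π²/1.026² ≈ 36.341.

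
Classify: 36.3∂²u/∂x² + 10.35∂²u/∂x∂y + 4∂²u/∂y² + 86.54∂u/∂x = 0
Elliptic (discriminant = -473.6775).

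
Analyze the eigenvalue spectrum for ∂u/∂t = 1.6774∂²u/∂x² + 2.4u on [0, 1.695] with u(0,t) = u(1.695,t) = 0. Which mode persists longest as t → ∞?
Eigenvalues: λₙ = 1.6774n²π²/1.695² - 2.4.
First three modes:
  n=1: λ₁ = 1.6774π²/1.695² - 2.4 ≈ 3.362
  n=2: λ₂ = 6.7096π²/1.695² - 2.4 ≈ 20.649
  n=3: λ₃ = 15.0966π²/1.695² - 2.4 ≈ 49.461
Since 1.6774π²/1.695² ≈ 5.762 > 2.4, all λₙ > 0.
The n=1 mode decays slowest → dominates as t → ∞.
Asymptotic: u ~ c₁ sin(πx/1.695) e^{-λ₁t} with decay rate λ₁ ≈ 3.362.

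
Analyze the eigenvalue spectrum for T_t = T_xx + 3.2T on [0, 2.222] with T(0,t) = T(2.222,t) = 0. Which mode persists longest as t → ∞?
Eigenvalues: λₙ = n²π²/2.222² - 3.2.
First three modes:
  n=1: λ₁ = π²/2.222² - 3.2 ≈ -1.201
  n=2: λ₂ = 4π²/2.222² - 3.2 ≈ 4.796
  n=3: λ₃ = 9π²/2.222² - 3.2 ≈ 14.791
Since π²/2.222² ≈ 1.999 < 3.2, λ₁ < 0.
The n=1 mode grows fastest (−λₙ is largest for n=1) → dominates.
Asymptotic: T ~ c₁ sin(πx/2.222) e^{1.201t} (exponential growth at rate −λ₁ ≈ 1.201).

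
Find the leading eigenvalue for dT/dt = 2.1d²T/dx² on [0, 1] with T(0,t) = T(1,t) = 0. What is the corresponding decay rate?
Eigenvalues: λₙ = 2.1n²π².
First three modes:
  n=1: λ₁ = 2.1π² ≈ 20.726
  n=2: λ₂ = 8.4π² ≈ 82.905 (4× faster decay)
  n=3: λ₃ = 18.9π² ≈ 186.536 (9× faster decay)
As t → ∞, higher modes decay exponentially faster. The n=1 mode dominates: T ~ c₁ sin(πx) e^{-λ₁t}.
Decay rate: λ₁ = 2.1π² ≈ 20.726.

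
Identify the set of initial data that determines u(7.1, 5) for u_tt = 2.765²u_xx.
Domain of dependence: [-6.725, 20.925]. Signals travel at speed 2.765, so data within |x - 7.1| ≤ 2.765·5 = 13.825 can reach the point.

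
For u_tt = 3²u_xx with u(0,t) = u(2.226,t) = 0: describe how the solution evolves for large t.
u oscillates (no decay). Energy is conserved; the solution oscillates indefinitely as standing waves.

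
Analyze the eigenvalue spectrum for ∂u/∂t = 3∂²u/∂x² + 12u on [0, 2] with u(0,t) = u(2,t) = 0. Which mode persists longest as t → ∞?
Eigenvalues: λₙ = 3n²π²/2² - 12.
First three modes:
  n=1: λ₁ = 3π²/2² - 12 ≈ -4.598
  n=2: λ₂ = 12π²/2² - 12 ≈ 17.609
  n=3: λ₃ = 27π²/2² - 12 ≈ 54.62
Since 3π²/2² ≈ 7.402 < 12, λ₁ < 0.
The n=1 mode grows fastest (−λₙ is largest for n=1) → dominates.
Asymptotic: u ~ c₁ sin(πx/2) e^{4.598t} (exponential growth at rate −λ₁ ≈ 4.598).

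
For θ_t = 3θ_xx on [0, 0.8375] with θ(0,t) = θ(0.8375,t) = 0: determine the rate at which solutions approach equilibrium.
Eigenvalues: λₙ = 3n²π²/0.8375².
First three modes:
  n=1: λ₁ = 3π²/0.8375² ≈ 42.214
  n=2: λ₂ = 12π²/0.8375² ≈ 168.854 (4× faster decay)
  n=3: λ₃ = 27π²/0.8375² ≈ 379.922 (9× faster decay)
As t → ∞, higher modes decay exponentially faster. The n=1 mode dominates: θ ~ c₁ sin(πx/0.8375) e^{-λ₁t}.
Decay rate: λ₁ = 3π²/0.8375² ≈ 42.214.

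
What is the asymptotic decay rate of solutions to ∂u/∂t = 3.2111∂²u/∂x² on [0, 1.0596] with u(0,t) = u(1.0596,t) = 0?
Eigenvalues: λₙ = 3.2111n²π²/1.0596².
First three modes:
  n=1: λ₁ = 3.2111π²/1.0596² ≈ 28.227
  n=2: λ₂ = 12.8444π²/1.0596² ≈ 112.909 (4× faster decay)
  n=3: λ₃ = 28.8999π²/1.0596² ≈ 254.046 (9× faster decay)
As t → ∞, higher modes decay exponentially faster. The n=1 mode dominates: u ~ c₁ sin(πx/1.0596) e^{-λ₁t}.
Decay rate: λ₁ = 3.2111π²/1.0596² ≈ 28.227.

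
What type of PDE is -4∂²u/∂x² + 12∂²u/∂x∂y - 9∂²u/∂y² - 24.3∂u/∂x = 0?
With A = -4, B = 12, C = -9, the discriminant is 0. This is a parabolic PDE.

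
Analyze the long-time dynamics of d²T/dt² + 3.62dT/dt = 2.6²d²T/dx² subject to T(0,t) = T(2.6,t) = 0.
Long-time behavior: T → 0. Damping (γ=3.62) dissipates energy; oscillations decay exponentially.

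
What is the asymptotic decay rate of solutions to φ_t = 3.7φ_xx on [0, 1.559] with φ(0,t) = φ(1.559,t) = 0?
Eigenvalues: λₙ = 3.7n²π²/1.559².
First three modes:
  n=1: λ₁ = 3.7π²/1.559² ≈ 15.025
  n=2: λ₂ = 14.8π²/1.559² ≈ 60.099 (4× faster decay)
  n=3: λ₃ = 33.3π²/1.559² ≈ 135.223 (9× faster decay)
As t → ∞, higher modes decay exponentially faster. The n=1 mode dominates: φ ~ c₁ sin(πx/1.559) e^{-λ₁t}.
Decay rate: λ₁ = 3.7π²/1.559² ≈ 15.025.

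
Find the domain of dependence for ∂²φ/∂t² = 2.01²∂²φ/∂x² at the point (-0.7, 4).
Domain of dependence: [-8.74, 7.34]. Signals travel at speed 2.01, so data within |x - -0.7| ≤ 2.01·4 = 8.04 can reach the point.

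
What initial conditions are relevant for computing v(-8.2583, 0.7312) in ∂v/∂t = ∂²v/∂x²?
The entire real line. The heat equation has infinite propagation speed: any initial disturbance instantly affects all points (though exponentially small far away).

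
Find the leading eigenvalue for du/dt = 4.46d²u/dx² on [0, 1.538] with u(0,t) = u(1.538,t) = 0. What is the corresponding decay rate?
Eigenvalues: λₙ = 4.46n²π²/1.538².
First three modes:
  n=1: λ₁ = 4.46π²/1.538² ≈ 18.609
  n=2: λ₂ = 17.84π²/1.538² ≈ 74.436 (4× faster decay)
  n=3: λ₃ = 40.14π²/1.538² ≈ 167.481 (9× faster decay)
As t → ∞, higher modes decay exponentially faster. The n=1 mode dominates: u ~ c₁ sin(πx/1.538) e^{-λ₁t}.
Decay rate: λ₁ = 4.46π²/1.538² ≈ 18.609.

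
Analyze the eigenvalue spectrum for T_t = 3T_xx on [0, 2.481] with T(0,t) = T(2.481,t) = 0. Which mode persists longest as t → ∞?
Eigenvalues: λₙ = 3n²π²/2.481².
First three modes:
  n=1: λ₁ = 3π²/2.481² ≈ 4.81
  n=2: λ₂ = 12π²/2.481² ≈ 19.241 (4× faster decay)
  n=3: λ₃ = 27π²/2.481² ≈ 43.292 (9× faster decay)
As t → ∞, higher modes decay exponentially faster. The n=1 mode dominates: T ~ c₁ sin(πx/2.481) e^{-λ₁t}.
Decay rate: λ₁ = 3π²/2.481² ≈ 4.81.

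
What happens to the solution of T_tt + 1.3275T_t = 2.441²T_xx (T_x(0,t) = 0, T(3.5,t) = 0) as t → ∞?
T → 0. Damping (γ=1.3275) dissipates energy; oscillations decay exponentially.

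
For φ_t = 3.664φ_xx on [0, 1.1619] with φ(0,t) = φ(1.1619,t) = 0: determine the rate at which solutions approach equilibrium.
Eigenvalues: λₙ = 3.664n²π²/1.1619².
First three modes:
  n=1: λ₁ = 3.664π²/1.1619² ≈ 26.787
  n=2: λ₂ = 14.656π²/1.1619² ≈ 107.146 (4× faster decay)
  n=3: λ₃ = 32.976π²/1.1619² ≈ 241.079 (9× faster decay)
As t → ∞, higher modes decay exponentially faster. The n=1 mode dominates: φ ~ c₁ sin(πx/1.1619) e^{-λ₁t}.
Decay rate: λ₁ = 3.664π²/1.1619² ≈ 26.787.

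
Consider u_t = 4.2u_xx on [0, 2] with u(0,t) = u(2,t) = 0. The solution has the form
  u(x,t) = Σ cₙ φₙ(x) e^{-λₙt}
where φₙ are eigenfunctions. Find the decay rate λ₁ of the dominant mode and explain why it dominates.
Eigenvalues: λₙ = 4.2n²π²/2².
First three modes:
  n=1: λ₁ = 4.2π²/2² ≈ 10.363
  n=2: λ₂ = 16.8π²/2² ≈ 41.452 (4× faster decay)
  n=3: λ₃ = 37.8π²/2² ≈ 93.268 (9× faster decay)
As t → ∞, higher modes decay exponentially faster. The n=1 mode dominates: u ~ c₁ sin(πx/2) e^{-λ₁t}.
Decay rate: λ₁ = 4.2π²/2² ≈ 10.363.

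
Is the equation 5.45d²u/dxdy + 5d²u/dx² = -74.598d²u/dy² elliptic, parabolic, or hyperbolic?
Rewriting in standard form: 5d²u/dx² + 5.45d²u/dxdy + 74.598d²u/dy² = 0. Computing B² - 4AC with A = 5, B = 5.45, C = 74.598: discriminant = -1462.2575 (negative). Answer: elliptic.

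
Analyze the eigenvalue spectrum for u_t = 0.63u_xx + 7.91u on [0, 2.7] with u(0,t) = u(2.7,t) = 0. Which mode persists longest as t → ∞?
Eigenvalues: λₙ = 0.63n²π²/2.7² - 7.91.
First three modes:
  n=1: λ₁ = 0.63π²/2.7² - 7.91 ≈ -7.057
  n=2: λ₂ = 2.52π²/2.7² - 7.91 ≈ -4.498
  n=3: λ₃ = 5.67π²/2.7² - 7.91 ≈ -0.234
Since 0.63π²/2.7² ≈ 0.853 < 7.91, λ₁ < 0.
The n=1 mode grows fastest (−λₙ is largest for n=1) → dominates.
Asymptotic: u ~ c₁ sin(πx/2.7) e^{7.057t} (exponential growth at rate −λ₁ ≈ 7.057).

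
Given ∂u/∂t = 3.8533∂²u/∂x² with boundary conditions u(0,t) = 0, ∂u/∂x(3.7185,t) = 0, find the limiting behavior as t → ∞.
u → 0. Heat escapes through the Dirichlet boundary.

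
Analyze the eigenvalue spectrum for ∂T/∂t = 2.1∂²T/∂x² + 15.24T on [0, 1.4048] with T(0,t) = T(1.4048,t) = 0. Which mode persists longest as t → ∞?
Eigenvalues: λₙ = 2.1n²π²/1.4048² - 15.24.
First three modes:
  n=1: λ₁ = 2.1π²/1.4048² - 15.24 ≈ -4.738
  n=2: λ₂ = 8.4π²/1.4048² - 15.24 ≈ 26.77
  n=3: λ₃ = 18.9π²/1.4048² - 15.24 ≈ 79.282
Since 2.1π²/1.4048² ≈ 10.502 < 15.24, λ₁ < 0.
The n=1 mode grows fastest (−λₙ is largest for n=1) → dominates.
Asymptotic: T ~ c₁ sin(πx/1.4048) e^{4.738t} (exponential growth at rate −λ₁ ≈ 4.738).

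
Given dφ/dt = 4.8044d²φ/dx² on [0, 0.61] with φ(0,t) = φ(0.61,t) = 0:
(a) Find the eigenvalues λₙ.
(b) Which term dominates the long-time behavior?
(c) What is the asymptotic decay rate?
Eigenvalues: λₙ = 4.8044n²π²/0.61².
First three modes:
  n=1: λ₁ = 4.8044π²/0.61² ≈ 127.432
  n=2: λ₂ = 19.2176π²/0.61² ≈ 509.729 (4× faster decay)
  n=3: λ₃ = 43.2396π²/0.61² ≈ 1146.89 (9× faster decay)
As t → ∞, higher modes decay exponentially faster. The n=1 mode dominates: φ ~ c₁ sin(πx/0.61) e^{-λ₁t}.
Decay rate: λ₁ = 4.8044π²/0.61² ≈ 127.432.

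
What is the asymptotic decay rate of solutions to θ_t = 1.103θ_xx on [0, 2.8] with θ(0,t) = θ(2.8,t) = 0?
Eigenvalues: λₙ = 1.103n²π²/2.8².
First three modes:
  n=1: λ₁ = 1.103π²/2.8² ≈ 1.389
  n=2: λ₂ = 4.412π²/2.8² ≈ 5.554 (4× faster decay)
  n=3: λ₃ = 9.927π²/2.8² ≈ 12.497 (9× faster decay)
As t → ∞, higher modes decay exponentially faster. The n=1 mode dominates: θ ~ c₁ sin(πx/2.8) e^{-λ₁t}.
Decay rate: λ₁ = 1.103π²/2.8² ≈ 1.389.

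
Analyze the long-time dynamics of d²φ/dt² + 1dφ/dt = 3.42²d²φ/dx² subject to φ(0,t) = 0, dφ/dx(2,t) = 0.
Long-time behavior: φ → 0. Damping (γ=1) dissipates energy; oscillations decay exponentially.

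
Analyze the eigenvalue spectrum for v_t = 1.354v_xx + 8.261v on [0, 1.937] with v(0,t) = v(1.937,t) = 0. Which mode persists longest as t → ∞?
Eigenvalues: λₙ = 1.354n²π²/1.937² - 8.261.
First three modes:
  n=1: λ₁ = 1.354π²/1.937² - 8.261 ≈ -4.699
  n=2: λ₂ = 5.416π²/1.937² - 8.261 ≈ 5.986
  n=3: λ₃ = 12.186π²/1.937² - 8.261 ≈ 23.794
Since 1.354π²/1.937² ≈ 3.562 < 8.261, λ₁ < 0.
The n=1 mode grows fastest (−λₙ is largest for n=1) → dominates.
Asymptotic: v ~ c₁ sin(πx/1.937) e^{4.699t} (exponential growth at rate −λ₁ ≈ 4.699).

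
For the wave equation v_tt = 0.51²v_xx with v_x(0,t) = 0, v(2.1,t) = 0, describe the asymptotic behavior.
v oscillates (no decay). Energy is conserved; the solution oscillates indefinitely as standing waves.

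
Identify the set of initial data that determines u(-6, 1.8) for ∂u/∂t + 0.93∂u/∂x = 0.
A single point: x = -7.674. The characteristic through (-6, 1.8) is x - 0.93t = const, so x = -6 - 0.93·1.8 = -7.674.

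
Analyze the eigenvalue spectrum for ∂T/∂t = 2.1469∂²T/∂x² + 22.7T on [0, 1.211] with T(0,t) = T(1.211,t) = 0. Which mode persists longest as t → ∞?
Eigenvalues: λₙ = 2.1469n²π²/1.211² - 22.7.
First three modes:
  n=1: λ₁ = 2.1469π²/1.211² - 22.7 ≈ -8.251
  n=2: λ₂ = 8.5876π²/1.211² - 22.7 ≈ 35.094
  n=3: λ₃ = 19.3221π²/1.211² - 22.7 ≈ 107.337
Since 2.1469π²/1.211² ≈ 14.449 < 22.7, λ₁ < 0.
The n=1 mode grows fastest (−λₙ is largest for n=1) → dominates.
Asymptotic: T ~ c₁ sin(πx/1.211) e^{8.251t} (exponential growth at rate −λ₁ ≈ 8.251).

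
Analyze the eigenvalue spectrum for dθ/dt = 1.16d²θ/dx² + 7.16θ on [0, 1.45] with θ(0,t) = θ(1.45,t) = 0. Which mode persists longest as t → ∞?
Eigenvalues: λₙ = 1.16n²π²/1.45² - 7.16.
First three modes:
  n=1: λ₁ = 1.16π²/1.45² - 7.16 ≈ -1.715
  n=2: λ₂ = 4.64π²/1.45² - 7.16 ≈ 14.621
  n=3: λ₃ = 10.44π²/1.45² - 7.16 ≈ 41.848
Since 1.16π²/1.45² ≈ 5.445 < 7.16, λ₁ < 0.
The n=1 mode grows fastest (−λₙ is largest for n=1) → dominates.
Asymptotic: θ ~ c₁ sin(πx/1.45) e^{1.715t} (exponential growth at rate −λ₁ ≈ 1.715).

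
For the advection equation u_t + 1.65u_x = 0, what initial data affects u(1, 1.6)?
A single point: x = -1.64. The characteristic through (1, 1.6) is x - 1.65t = const, so x = 1 - 1.65·1.6 = -1.64.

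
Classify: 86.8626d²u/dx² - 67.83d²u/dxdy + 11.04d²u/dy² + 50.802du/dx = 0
Hyperbolic (discriminant = 765.056484).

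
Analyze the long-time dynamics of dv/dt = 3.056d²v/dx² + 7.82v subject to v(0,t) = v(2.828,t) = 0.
Long-time behavior: v grows unboundedly. Reaction dominates diffusion (r=7.82 > κπ²/L²≈3.77); solution grows exponentially.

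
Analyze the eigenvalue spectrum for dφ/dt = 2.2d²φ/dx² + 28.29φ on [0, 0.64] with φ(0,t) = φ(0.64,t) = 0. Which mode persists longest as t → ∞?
Eigenvalues: λₙ = 2.2n²π²/0.64² - 28.29.
First three modes:
  n=1: λ₁ = 2.2π²/0.64² - 28.29 ≈ 24.721
  n=2: λ₂ = 8.8π²/0.64² - 28.29 ≈ 183.752
  n=3: λ₃ = 19.8π²/0.64² - 28.29 ≈ 448.805
Since 2.2π²/0.64² ≈ 53.011 > 28.29, all λₙ > 0.
The n=1 mode decays slowest → dominates as t → ∞.
Asymptotic: φ ~ c₁ sin(πx/0.64) e^{-λ₁t} with decay rate λ₁ ≈ 24.721.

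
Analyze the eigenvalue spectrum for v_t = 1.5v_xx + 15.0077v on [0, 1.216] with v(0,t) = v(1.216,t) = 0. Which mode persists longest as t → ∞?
Eigenvalues: λₙ = 1.5n²π²/1.216² - 15.0077.
First three modes:
  n=1: λ₁ = 1.5π²/1.216² - 15.0077 ≈ -4.996
  n=2: λ₂ = 6π²/1.216² - 15.0077 ≈ 25.041
  n=3: λ₃ = 13.5π²/1.216² - 15.0077 ≈ 75.101
Since 1.5π²/1.216² ≈ 10.012 < 15.0077, λ₁ < 0.
The n=1 mode grows fastest (−λₙ is largest for n=1) → dominates.
Asymptotic: v ~ c₁ sin(πx/1.216) e^{4.996t} (exponential growth at rate −λ₁ ≈ 4.996).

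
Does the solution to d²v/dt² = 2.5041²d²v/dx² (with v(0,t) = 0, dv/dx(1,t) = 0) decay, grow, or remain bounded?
v oscillates (no decay). Energy is conserved; the solution oscillates indefinitely as standing waves.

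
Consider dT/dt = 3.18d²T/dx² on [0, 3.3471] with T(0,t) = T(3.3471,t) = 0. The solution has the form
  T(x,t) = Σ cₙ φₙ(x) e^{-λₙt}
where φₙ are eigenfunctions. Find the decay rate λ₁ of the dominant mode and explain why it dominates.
Eigenvalues: λₙ = 3.18n²π²/3.3471².
First three modes:
  n=1: λ₁ = 3.18π²/3.3471² ≈ 2.801
  n=2: λ₂ = 12.72π²/3.3471² ≈ 11.206 (4× faster decay)
  n=3: λ₃ = 28.62π²/3.3471² ≈ 25.213 (9× faster decay)
As t → ∞, higher modes decay exponentially faster. The n=1 mode dominates: T ~ c₁ sin(πx/3.3471) e^{-λ₁t}.
Decay rate: λ₁ = 3.18π²/3.3471² ≈ 2.801.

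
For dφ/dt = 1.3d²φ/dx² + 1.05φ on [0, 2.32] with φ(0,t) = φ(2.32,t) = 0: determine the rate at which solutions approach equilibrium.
Eigenvalues: λₙ = 1.3n²π²/2.32² - 1.05.
First three modes:
  n=1: λ₁ = 1.3π²/2.32² - 1.05 ≈ 1.334
  n=2: λ₂ = 5.2π²/2.32² - 1.05 ≈ 8.485
  n=3: λ₃ = 11.7π²/2.32² - 1.05 ≈ 20.404
Since 1.3π²/2.32² ≈ 2.384 > 1.05, all λₙ > 0.
The n=1 mode decays slowest → dominates as t → ∞.
Asymptotic: φ ~ c₁ sin(πx/2.32) e^{-λ₁t} with decay rate λ₁ ≈ 1.334.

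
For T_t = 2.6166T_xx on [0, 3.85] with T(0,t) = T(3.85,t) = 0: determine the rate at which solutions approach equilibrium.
Eigenvalues: λₙ = 2.6166n²π²/3.85².
First three modes:
  n=1: λ₁ = 2.6166π²/3.85² ≈ 1.742
  n=2: λ₂ = 10.4664π²/3.85² ≈ 6.969 (4× faster decay)
  n=3: λ₃ = 23.5494π²/3.85² ≈ 15.68 (9× faster decay)
As t → ∞, higher modes decay exponentially faster. The n=1 mode dominates: T ~ c₁ sin(πx/3.85) e^{-λ₁t}.
Decay rate: λ₁ = 2.6166π²/3.85² ≈ 1.742.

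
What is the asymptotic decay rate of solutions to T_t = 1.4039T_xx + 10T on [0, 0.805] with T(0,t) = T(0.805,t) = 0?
Eigenvalues: λₙ = 1.4039n²π²/0.805² - 10.
First three modes:
  n=1: λ₁ = 1.4039π²/0.805² - 10 ≈ 11.382
  n=2: λ₂ = 5.6156π²/0.805² - 10 ≈ 75.527
  n=3: λ₃ = 12.6351π²/0.805² - 10 ≈ 182.436
Since 1.4039π²/0.805² ≈ 21.382 > 10, all λₙ > 0.
The n=1 mode decays slowest → dominates as t → ∞.
Asymptotic: T ~ c₁ sin(πx/0.805) e^{-λ₁t} with decay rate λ₁ ≈ 11.382.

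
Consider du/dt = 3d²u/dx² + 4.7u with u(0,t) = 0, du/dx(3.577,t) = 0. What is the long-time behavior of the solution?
As t → ∞, u grows unboundedly. Reaction dominates diffusion (r=4.7 > κπ²/(4L²)≈0.58); solution grows exponentially.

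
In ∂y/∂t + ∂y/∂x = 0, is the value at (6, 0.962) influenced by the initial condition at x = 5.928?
No. Only data at x = 5.038 affects (6, 0.962). Advection has one-way propagation along characteristics.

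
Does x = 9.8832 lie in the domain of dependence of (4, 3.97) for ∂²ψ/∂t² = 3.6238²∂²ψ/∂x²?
Yes. The domain of dependence is [-10.386486, 18.386486], and 9.8832 ∈ [-10.386486, 18.386486].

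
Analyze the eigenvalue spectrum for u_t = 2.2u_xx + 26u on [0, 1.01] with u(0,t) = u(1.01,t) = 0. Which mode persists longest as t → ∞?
Eigenvalues: λₙ = 2.2n²π²/1.01² - 26.
First three modes:
  n=1: λ₁ = 2.2π²/1.01² - 26 ≈ -4.715
  n=2: λ₂ = 8.8π²/1.01² - 26 ≈ 59.141
  n=3: λ₃ = 19.8π²/1.01² - 26 ≈ 165.568
Since 2.2π²/1.01² ≈ 21.285 < 26, λ₁ < 0.
The n=1 mode grows fastest (−λₙ is largest for n=1) → dominates.
Asymptotic: u ~ c₁ sin(πx/1.01) e^{4.715t} (exponential growth at rate −λ₁ ≈ 4.715).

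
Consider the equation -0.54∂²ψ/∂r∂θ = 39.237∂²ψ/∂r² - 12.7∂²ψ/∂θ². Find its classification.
Rewriting in standard form: -39.237∂²ψ/∂r² - 0.54∂²ψ/∂r∂θ + 12.7∂²ψ/∂θ² = 0. Hyperbolic. (A = -39.237, B = -0.54, C = 12.7 gives B² - 4AC = 1993.5312.)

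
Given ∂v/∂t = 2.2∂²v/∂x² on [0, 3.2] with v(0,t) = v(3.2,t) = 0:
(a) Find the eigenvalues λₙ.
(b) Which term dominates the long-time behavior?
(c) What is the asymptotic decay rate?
Eigenvalues: λₙ = 2.2n²π²/3.2².
First three modes:
  n=1: λ₁ = 2.2π²/3.2² ≈ 2.12
  n=2: λ₂ = 8.8π²/3.2² ≈ 8.482 (4× faster decay)
  n=3: λ₃ = 19.8π²/3.2² ≈ 19.084 (9× faster decay)
As t → ∞, higher modes decay exponentially faster. The n=1 mode dominates: v ~ c₁ sin(πx/3.2) e^{-λ₁t}.
Decay rate: λ₁ = 2.2π²/3.2² ≈ 2.12.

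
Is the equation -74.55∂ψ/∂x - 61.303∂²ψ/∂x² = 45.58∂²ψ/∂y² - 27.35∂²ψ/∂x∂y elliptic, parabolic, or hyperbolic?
Rewriting in standard form: -61.303∂²ψ/∂x² + 27.35∂²ψ/∂x∂y - 45.58∂²ψ/∂y² - 74.55∂ψ/∂x = 0. Computing B² - 4AC with A = -61.303, B = 27.35, C = -45.58: discriminant = -10428.74046 (negative). Answer: elliptic.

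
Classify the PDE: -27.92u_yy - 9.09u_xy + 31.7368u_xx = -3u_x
Rewriting in standard form: 31.7368u_xx - 9.09u_xy - 27.92u_yy + 3u_x = 0. A = 31.7368, B = -9.09, C = -27.92. Discriminant B² - 4AC = 3626.993924. Since 3626.993924 > 0, hyperbolic.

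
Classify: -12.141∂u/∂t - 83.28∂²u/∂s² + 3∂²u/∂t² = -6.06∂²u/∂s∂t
Rewriting in standard form: -83.28∂²u/∂s² + 6.06∂²u/∂s∂t + 3∂²u/∂t² - 12.141∂u/∂t = 0. Hyperbolic (discriminant = 1036.0836).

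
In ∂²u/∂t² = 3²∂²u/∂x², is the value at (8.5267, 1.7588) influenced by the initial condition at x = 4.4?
Yes. The domain of dependence is [3.2503, 13.8031], and 4.4 ∈ [3.2503, 13.8031].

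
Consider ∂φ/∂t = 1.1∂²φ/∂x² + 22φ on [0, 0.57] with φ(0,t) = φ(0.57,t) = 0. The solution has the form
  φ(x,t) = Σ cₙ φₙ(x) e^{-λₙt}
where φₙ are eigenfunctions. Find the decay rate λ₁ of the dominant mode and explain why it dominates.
Eigenvalues: λₙ = 1.1n²π²/0.57² - 22.
First three modes:
  n=1: λ₁ = 1.1π²/0.57² - 22 ≈ 11.415
  n=2: λ₂ = 4.4π²/0.57² - 22 ≈ 111.66
  n=3: λ₃ = 9.9π²/0.57² - 22 ≈ 278.736
Since 1.1π²/0.57² ≈ 33.415 > 22, all λₙ > 0.
The n=1 mode decays slowest → dominates as t → ∞.
Asymptotic: φ ~ c₁ sin(πx/0.57) e^{-λ₁t} with decay rate λ₁ ≈ 11.415.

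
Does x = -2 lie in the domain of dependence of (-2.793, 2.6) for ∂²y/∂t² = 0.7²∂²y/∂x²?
Yes. The domain of dependence is [-4.613, -0.973], and -2 ∈ [-4.613, -0.973].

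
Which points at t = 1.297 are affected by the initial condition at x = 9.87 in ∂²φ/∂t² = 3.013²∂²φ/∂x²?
Domain of influence: [5.962139, 13.777861]. Data at x = 9.87 spreads outward at speed 3.013.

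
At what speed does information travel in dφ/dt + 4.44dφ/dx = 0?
Speed = 4.44. Information travels along x - 4.44t = const (rightward).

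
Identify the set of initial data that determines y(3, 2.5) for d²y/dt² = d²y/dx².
Domain of dependence: [0.5, 5.5]. Signals travel at speed 1, so data within |x - 3| ≤ 1·2.5 = 2.5 can reach the point.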